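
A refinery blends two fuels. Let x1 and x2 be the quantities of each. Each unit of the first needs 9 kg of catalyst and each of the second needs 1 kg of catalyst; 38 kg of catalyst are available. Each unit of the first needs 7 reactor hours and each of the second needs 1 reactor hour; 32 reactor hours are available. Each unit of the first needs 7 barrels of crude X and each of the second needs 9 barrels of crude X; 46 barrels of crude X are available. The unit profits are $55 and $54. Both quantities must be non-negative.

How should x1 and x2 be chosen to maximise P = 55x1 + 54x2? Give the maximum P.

x1 = 4, x2 = 2, maximum P = 328

The optimum lies where 9x1 + x2 = 38 and 7x1 + 9x2 = 46.
Solving simultaneously gives x1 = 4, x2 = 2.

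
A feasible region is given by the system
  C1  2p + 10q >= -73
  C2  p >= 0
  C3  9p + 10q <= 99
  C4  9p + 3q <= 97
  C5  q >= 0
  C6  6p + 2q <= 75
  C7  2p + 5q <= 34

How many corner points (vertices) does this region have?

The feasible vertices (each the meet of two boundaries and inside every other half-plane) are:
  (0, 0)
  (0, 34/5)
  (673/63, 2/7)
  (31/5, 108/25)
  (97/9, 0)

5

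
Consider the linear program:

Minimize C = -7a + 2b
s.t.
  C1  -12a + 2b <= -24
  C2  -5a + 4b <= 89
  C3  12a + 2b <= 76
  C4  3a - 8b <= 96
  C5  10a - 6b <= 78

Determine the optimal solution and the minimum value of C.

Feasible corners and C = -7a + 2b:
  (25/6, 13) → C = -19/6
  (0, -12) → C = -24
  (153/23, -44/23) → C = -1159/23
  (24/31, -363/31) → C = -894/31

a = 153/23, b = -44/23, minimum C = -1159/23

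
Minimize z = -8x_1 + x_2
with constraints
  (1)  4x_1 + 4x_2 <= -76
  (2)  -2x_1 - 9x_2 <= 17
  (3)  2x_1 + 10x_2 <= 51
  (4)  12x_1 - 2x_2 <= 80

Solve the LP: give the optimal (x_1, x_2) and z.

x_1 = -22, x_2 = 3, minimum z = 179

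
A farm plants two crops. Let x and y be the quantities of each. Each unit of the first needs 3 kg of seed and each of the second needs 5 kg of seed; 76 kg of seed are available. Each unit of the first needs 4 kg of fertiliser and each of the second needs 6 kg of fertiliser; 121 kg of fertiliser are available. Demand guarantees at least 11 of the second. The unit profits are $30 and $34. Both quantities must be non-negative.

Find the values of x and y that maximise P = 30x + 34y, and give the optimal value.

Extreme points and P = 30x + 34y:
  (0, 76/5) → P = 2584/5
  (0, 11) → P = 374
  (7, 11) → P = 584

The optimum lies where 3x + 5y = 76 and y = 11.
Solving simultaneously gives x = 7, y = 11.

x = 7, y = 11, maximum P = 584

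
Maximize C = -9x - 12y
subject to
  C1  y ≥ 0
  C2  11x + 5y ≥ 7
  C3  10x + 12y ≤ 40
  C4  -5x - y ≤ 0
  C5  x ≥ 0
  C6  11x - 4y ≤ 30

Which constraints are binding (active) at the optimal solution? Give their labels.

C1 and C2

Extreme points and C = -9x - 12y:
  (7/11, 0) → C = -63/11
  (30/11, 0) → C = -270/11
  (0, 7/5) → C = -84/5
  (0, 10/3) → C = -40
  (130/43, 35/43) → C = -1590/43

The maximum is at (7/11, 0). Substituting into each constraint, equality holds for C1 and C2; the remaining constraints have slack.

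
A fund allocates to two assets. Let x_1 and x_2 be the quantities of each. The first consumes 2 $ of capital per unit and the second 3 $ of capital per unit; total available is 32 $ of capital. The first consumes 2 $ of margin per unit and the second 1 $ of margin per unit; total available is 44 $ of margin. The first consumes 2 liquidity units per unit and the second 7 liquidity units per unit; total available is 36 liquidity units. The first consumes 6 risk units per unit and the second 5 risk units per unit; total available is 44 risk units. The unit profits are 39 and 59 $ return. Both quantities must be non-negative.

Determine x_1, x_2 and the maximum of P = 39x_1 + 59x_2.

Corner points and P = 39x_1 + 59x_2:
  (0, 0) → P = 0
  (0, 36/7) → P = 2124/7
  (22/3, 0) → P = 286
  (4, 4) → P = 392

The binding constraints are 2x_1 + 7x_2 = 36 and 6x_1 + 5x_2 = 44.
Solving simultaneously gives x_1 = 4, x_2 = 4.

x_1 = 4, x_2 = 4, maximum P = 392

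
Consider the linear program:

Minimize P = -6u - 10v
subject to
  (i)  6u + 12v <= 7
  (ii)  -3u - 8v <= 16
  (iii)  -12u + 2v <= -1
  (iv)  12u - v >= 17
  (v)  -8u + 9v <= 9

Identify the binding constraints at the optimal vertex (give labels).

Corner points and P = -6u - 10v:
  (62/3, -39/4) → P = -53/2
  (211/150, -3/25) → P = -181/25
  (40/33, -27/11) → P = 190/11

The minimum is at (62/3, -39/4). Substituting into each constraint, equality holds for (i) and (ii); the remaining constraints have slack.

(i) and (ii)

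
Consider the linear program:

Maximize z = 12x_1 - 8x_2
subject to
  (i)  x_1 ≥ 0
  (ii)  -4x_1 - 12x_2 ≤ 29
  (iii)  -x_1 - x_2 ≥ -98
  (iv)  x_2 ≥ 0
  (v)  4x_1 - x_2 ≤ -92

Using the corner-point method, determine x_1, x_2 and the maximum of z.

Corner points and z = 12x_1 - 8x_2:
  (0, 98) → z = -784
  (0, 92) → z = -736
  (6/5, 484/5) → z = -760

x_1 = 0, x_2 = 92, maximum z = -736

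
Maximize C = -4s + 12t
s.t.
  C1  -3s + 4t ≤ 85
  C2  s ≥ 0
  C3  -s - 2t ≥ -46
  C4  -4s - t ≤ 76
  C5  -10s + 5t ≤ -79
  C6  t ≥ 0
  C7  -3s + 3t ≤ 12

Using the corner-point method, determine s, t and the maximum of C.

Vertices and C = -4s + 12t:
  (388/25, 381/25) → C = 604/5
  (46, 0) → C = -184
  (79/10, 0) → C = -158/5

The binding constraints are -s - 2t = -46 and -10s + 5t = -79.
Solving simultaneously gives s = 388/25, t = 381/25.

s = 388/25, t = 381/25, maximum C = 604/5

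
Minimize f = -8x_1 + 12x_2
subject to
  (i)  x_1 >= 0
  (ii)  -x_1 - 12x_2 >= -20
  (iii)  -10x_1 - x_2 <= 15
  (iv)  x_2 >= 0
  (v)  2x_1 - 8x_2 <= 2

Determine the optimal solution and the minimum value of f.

Corner points and f = -8x_1 + 12x_2:
  (0, 5/3) → f = 20
  (0, 0) → f = 0
  (23/4, 19/16) → f = -127/4
  (1, 0) → f = -8

The optimum lies where -x_1 - 12x_2 = -20 and 2x_1 - 8x_2 = 2.
Solving simultaneously gives x_1 = 23/4, x_2 = 19/16.

x_1 = 23/4, x_2 = 19/16, minimum f = -127/4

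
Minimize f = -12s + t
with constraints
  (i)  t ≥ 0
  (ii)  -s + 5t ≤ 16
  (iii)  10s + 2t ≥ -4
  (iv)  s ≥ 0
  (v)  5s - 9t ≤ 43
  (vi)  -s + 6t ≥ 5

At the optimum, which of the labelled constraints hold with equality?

Extreme points and f = -12s + t:
  (0, 16/5) → f = 16/5
  (359/16, 123/16) → f = -4185/16
  (0, 5/6) → f = 5/6
  (101/7, 68/21) → f = -3568/21

The minimum is at (359/16, 123/16). Substituting into each constraint, equality holds for (ii) and (v); the remaining constraints have slack.

(ii) and (v)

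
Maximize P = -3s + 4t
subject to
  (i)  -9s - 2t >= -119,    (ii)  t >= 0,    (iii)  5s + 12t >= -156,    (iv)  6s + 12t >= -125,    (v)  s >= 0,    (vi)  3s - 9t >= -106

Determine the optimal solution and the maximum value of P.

Extreme points and P = -3s + 4t:
  (119/9, 0) → P = -119/3
  (859/87, 437/29) → P = 889/29
  (0, 0) → P = 0
  (0, 106/9) → P = 424/9

s = 0, t = 106/9, maximum P = 424/9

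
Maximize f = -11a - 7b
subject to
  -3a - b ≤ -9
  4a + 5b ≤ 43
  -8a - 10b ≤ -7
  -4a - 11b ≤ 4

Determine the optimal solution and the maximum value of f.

Feasible corners and f = -11a - 7b:
  (2/11, 93/11) → f = -673/11
  (103/29, -48/29) → f = -797/29
  (493/24, -47/6) → f = -1369/8

a = 103/29, b = -48/29, maximum f = -797/29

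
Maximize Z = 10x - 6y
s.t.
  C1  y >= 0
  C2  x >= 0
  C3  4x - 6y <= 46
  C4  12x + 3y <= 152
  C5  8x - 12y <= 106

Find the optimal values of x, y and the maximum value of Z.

x = 25/2, y = 2/3, maximum Z = 121

Extreme points and Z = 10x - 6y:
  (0, 0) → Z = 0
  (23/2, 0) → Z = 115
  (0, 152/3) → Z = -304
  (25/2, 2/3) → Z = 121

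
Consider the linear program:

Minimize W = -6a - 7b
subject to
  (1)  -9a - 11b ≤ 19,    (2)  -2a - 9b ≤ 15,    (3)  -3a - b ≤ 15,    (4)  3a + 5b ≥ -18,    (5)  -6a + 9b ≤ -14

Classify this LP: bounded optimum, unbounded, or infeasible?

unbounded

From the feasible point (-6/59, -97/59), moving in the direction (9, 6) keeps every constraint satisfied while W decreases without bound.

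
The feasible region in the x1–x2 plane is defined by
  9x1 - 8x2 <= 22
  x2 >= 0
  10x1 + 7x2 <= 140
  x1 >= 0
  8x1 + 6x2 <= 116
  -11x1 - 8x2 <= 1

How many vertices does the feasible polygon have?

Pairwise boundary intersections that survive every other constraint:
  (22/9, 0)
  (98/11, 80/11)
  (0, 0)
  (7, 10)
  (0, 58/3)

5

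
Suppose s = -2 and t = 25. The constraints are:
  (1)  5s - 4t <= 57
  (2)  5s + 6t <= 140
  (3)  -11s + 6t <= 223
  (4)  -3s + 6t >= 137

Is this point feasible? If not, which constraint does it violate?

(1): -110 ≤ 57 ✓
(2): 140 ≤ 140 ✓
(3): 172 ≤ 223 ✓
(4): 156 ≥ 137 ✓

feasible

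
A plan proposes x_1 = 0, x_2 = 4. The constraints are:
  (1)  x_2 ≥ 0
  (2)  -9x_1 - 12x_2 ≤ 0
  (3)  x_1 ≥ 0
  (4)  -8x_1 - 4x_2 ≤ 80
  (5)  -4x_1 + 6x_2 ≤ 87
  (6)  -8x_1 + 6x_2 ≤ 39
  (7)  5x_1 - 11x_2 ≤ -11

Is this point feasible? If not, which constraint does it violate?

feasible

(1): 4 ≥ 0 ✓
(2): -48 ≤ 0 ✓
(3): 0 ≥ 0 ✓
(4): -16 ≤ 80 ✓
(5): 24 ≤ 87 ✓
(6): 24 ≤ 39 ✓
(7): -44 ≤ -11 ✓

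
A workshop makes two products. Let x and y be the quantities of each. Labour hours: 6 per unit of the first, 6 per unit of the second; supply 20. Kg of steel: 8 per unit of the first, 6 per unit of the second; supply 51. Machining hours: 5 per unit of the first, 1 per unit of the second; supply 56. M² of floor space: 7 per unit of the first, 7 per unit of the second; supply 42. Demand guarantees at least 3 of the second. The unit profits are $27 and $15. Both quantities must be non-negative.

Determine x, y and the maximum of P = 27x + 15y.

x = 1/3, y = 3, maximum P = 54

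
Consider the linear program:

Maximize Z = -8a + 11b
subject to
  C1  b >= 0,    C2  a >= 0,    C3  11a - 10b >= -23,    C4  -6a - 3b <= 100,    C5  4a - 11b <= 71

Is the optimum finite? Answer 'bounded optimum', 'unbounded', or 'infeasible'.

From the feasible point (0, 0), moving in the direction (10, 11) keeps every constraint satisfied while Z increases without bound.

unbounded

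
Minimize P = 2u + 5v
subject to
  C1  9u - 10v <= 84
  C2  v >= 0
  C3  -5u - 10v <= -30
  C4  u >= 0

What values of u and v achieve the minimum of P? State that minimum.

u = 6, v = 0, minimum P = 12

Vertices and P = 2u + 5v:
  (28/3, 0) → P = 56/3
  (6, 0) → P = 12
  (0, 3) → P = 15
The feasible region is unbounded (it extends along (0, 1), (10, 9)), but P strictly increases along every unbounded feasible direction, so there is no improving ray and the minimum is attained at a vertex.

The optimum lies where v = 0 and -5u - 10v = -30.
Solving simultaneously gives u = 6, v = 0.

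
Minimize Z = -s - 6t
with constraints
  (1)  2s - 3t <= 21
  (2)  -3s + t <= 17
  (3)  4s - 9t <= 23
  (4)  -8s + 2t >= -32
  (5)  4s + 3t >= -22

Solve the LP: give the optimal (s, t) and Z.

s = 33, t = 116, minimum Z = -729

Extreme points and Z = -s - 6t:
  (33, 116) → Z = -729
  (-73/13, 2/13) → Z = 61/13
  (121/32, -7/8) → Z = 47/32
  (-43/16, -15/4) → Z = 403/16

At the optimal vertex, -3s + t = 17 and -8s + 2t = -32.
Solving simultaneously gives s = 33, t = 116.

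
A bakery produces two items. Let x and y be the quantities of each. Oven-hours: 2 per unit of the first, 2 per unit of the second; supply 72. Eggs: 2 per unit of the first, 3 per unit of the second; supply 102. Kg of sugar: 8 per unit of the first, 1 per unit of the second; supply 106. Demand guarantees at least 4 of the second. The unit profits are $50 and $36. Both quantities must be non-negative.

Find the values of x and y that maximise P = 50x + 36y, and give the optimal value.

x = 10, y = 26, maximum P = 1436

Corner points and P = 50x + 36y:
  (0, 34) → P = 1224
  (0, 4) → P = 144
  (6, 30) → P = 1380
  (10, 26) → P = 1436
  (51/4, 4) → P = 1563/2

The binding constraints are 2x + 2y = 72 and 8x + y = 106.
Solving simultaneously gives x = 10, y = 26.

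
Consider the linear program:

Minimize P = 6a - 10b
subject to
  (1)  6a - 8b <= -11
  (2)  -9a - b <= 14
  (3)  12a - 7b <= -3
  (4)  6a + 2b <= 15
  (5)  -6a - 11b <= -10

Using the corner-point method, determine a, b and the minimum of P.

a = -43/12, b = 73/4, minimum P = -204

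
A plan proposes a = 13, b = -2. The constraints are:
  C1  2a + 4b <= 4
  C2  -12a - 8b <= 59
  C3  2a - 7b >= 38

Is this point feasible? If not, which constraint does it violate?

Constraint C1: 2a + 4b = 18, which is not ≤ 4. All other constraints are satisfied.

not feasible — violates C1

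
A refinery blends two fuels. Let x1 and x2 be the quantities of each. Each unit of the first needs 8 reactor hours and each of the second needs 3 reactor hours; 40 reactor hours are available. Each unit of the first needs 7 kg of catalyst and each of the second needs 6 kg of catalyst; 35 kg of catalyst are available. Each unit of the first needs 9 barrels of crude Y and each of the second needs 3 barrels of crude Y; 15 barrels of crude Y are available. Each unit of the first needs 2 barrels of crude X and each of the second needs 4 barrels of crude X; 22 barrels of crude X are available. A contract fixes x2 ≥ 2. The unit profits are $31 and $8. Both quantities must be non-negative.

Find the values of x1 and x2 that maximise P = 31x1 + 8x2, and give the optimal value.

Vertices and P = 31x1 + 8x2:
  (0, 5) → P = 40
  (0, 2) → P = 16
  (1, 2) → P = 47

At the optimal vertex, 9x1 + 3x2 = 15 and x2 = 2.
Solving simultaneously gives x1 = 1, x2 = 2.

x1 = 1, x2 = 2, maximum P = 47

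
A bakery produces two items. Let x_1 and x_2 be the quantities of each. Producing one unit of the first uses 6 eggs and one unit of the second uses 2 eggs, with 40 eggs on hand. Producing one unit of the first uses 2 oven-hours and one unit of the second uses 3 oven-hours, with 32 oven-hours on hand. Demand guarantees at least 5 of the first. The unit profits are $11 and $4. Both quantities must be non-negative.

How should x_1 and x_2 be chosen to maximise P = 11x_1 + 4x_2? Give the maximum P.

Extreme points and P = 11x_1 + 4x_2:
  (20/3, 0) → P = 220/3
  (5, 0) → P = 55
  (5, 5) → P = 75

The optimum lies where 6x_1 + 2x_2 = 40 and x_1 = 5.
Solving simultaneously gives x_1 = 5, x_2 = 5.

x_1 = 5, x_2 = 5, maximum P = 75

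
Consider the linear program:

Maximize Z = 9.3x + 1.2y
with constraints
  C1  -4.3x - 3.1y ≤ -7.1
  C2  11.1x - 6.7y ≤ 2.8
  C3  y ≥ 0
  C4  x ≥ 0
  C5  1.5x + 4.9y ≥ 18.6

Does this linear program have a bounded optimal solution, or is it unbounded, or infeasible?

From the feasible point (6917/3222, 3371/1074), moving in the direction (0, 1) keeps every constraint satisfied while Z increases without bound.

unbounded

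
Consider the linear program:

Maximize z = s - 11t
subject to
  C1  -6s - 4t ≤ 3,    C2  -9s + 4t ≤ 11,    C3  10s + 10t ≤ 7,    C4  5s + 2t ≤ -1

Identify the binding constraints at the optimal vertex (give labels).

C1 and C4

Extreme points and z = s - 11t:
  (-14/15, 13/20) → z = -97/12
  (1/4, -9/8) → z = 101/8
  (-13/19, 23/19) → z = -14

The maximum is at (1/4, -9/8). Substituting into each constraint, equality holds for C1 and C4; the remaining constraints have slack.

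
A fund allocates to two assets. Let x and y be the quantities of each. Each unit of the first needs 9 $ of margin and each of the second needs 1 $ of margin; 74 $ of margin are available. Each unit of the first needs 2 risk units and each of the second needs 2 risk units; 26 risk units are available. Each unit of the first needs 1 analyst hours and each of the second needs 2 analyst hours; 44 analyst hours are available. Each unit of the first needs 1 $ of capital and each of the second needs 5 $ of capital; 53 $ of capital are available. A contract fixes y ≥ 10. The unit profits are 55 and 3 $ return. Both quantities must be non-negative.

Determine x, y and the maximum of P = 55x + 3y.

Corner points and P = 55x + 3y:
  (0, 53/5) → P = 159/5
  (0, 10) → P = 30
  (3, 10) → P = 195

x = 3, y = 10, maximum P = 195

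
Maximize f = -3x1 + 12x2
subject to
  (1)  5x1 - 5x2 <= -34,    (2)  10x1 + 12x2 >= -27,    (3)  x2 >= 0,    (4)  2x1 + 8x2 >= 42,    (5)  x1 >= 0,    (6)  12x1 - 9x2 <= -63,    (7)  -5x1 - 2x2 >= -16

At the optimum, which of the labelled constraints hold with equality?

(5) and (7)

Corner points and f = -3x1 + 12x2:
  (0, 7) → f = 84
  (0, 8) → f = 96
  (6/23, 169/23) → f = 2010/23

The maximum is at (0, 8). Substituting into each constraint, equality holds for (5) and (7); the remaining constraints have slack.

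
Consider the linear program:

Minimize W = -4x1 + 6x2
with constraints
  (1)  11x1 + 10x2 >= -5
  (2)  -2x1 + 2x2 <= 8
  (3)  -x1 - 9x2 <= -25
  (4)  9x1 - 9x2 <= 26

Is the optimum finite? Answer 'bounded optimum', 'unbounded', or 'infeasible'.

Corner points and W = -4x1 + 6x2:
  (-11/10, 29/10) → W = 109/5
  (51/10, 199/90) → W = -107/15
The feasible region has finitely many vertices and no improving ray; the minimum is -107/15 at (51/10, 199/90).

bounded optimum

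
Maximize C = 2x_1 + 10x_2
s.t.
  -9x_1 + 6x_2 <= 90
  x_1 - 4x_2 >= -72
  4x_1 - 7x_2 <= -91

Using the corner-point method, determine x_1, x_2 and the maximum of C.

x_1 = 140/9, x_2 = 197/9, maximum C = 250

Extreme points and C = 2x_1 + 10x_2:
  (12/5, 93/5) → C = 954/5
  (-28/13, 153/13) → C = 1474/13
  (140/9, 197/9) → C = 250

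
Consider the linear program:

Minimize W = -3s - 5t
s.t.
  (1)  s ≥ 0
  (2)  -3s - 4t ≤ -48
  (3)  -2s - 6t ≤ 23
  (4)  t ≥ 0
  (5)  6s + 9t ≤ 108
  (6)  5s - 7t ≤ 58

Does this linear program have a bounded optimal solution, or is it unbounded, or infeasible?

Vertices and W = -3s - 5t:
  (0, 12) → W = -60
  (568/41, 66/41) → W = -2034/41
  (426/29, 64/29) → W = -1598/29
The feasible region has finitely many vertices and no improving ray; the minimum is -60 at (0, 12).

bounded optimum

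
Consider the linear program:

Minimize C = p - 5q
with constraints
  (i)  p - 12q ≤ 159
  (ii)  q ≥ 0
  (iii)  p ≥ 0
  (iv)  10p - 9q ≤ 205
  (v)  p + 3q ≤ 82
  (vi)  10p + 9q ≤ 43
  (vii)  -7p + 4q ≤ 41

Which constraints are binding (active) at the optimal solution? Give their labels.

Vertices and C = p - 5q:
  (0, 0) → C = 0
  (43/10, 0) → C = 43/10
  (0, 43/9) → C = -215/9

The minimum is at (0, 43/9). Substituting into each constraint, equality holds for (iii) and (vi); the remaining constraints have slack.

(iii) and (vi)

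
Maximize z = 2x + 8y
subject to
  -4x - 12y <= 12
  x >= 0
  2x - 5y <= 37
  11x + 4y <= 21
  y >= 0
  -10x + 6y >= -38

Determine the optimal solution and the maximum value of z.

Extreme points and z = 2x + 8y:
  (0, 21/4) → z = 42
  (0, 0) → z = 0
  (21/11, 0) → z = 42/11

At the optimal vertex, x = 0 and 11x + 4y = 21.
Solving simultaneously gives x = 0, y = 21/4.

x = 0, y = 21/4, maximum z = 42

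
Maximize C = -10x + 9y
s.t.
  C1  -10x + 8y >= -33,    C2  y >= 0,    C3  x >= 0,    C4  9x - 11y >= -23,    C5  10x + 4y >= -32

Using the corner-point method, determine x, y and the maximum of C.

x = 0, y = 23/11, maximum C = 207/11

Corner points and C = -10x + 9y:
  (33/10, 0) → C = -33
  (547/38, 527/38) → C = -727/38
  (0, 0) → C = 0
  (0, 23/11) → C = 207/11

The optimum lies where x = 0 and 9x - 11y = -23.
Solving simultaneously gives x = 0, y = 23/11.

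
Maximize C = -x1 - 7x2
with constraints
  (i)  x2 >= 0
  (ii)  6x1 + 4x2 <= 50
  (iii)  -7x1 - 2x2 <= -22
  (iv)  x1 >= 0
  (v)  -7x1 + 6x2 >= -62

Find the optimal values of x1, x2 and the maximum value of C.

Extreme points and C = -x1 - 7x2:
  (25/3, 0) → C = -25/3
  (22/7, 0) → C = -22/7
  (0, 25/2) → C = -175/2
  (0, 11) → C = -77

The binding constraints are x2 = 0 and -7x1 - 2x2 = -22.
Solving simultaneously gives x1 = 22/7, x2 = 0.

x1 = 22/7, x2 = 0, maximum C = -22/7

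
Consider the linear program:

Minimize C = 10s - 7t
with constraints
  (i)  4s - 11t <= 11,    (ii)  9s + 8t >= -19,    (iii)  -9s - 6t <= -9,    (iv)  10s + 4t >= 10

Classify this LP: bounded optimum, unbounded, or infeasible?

unbounded

From the feasible point (55/41, -21/41), moving in the direction (-4, 10) keeps every constraint satisfied while C decreases without bound.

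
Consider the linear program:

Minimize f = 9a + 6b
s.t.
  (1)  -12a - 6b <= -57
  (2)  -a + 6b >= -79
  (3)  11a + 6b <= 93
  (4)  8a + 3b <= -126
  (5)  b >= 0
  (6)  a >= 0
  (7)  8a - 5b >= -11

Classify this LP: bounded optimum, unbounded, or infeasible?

infeasible

The boundaries -12a - 6b = -57 and b = 0 meet at (19/4, 0), but that point violates 8a + 3b ≤ -126. Every candidate vertex is excluded by some other constraint, so the feasible region is empty.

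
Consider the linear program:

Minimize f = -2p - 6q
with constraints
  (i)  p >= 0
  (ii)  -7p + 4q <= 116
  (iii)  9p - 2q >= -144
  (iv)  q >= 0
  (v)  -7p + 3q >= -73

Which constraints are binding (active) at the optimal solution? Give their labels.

Extreme points and f = -2p - 6q:
  (0, 29) → f = -174
  (0, 0) → f = 0
  (640/7, 189) → f = -9218/7
  (73/7, 0) → f = -146/7

The minimum is at (640/7, 189). Substituting into each constraint, equality holds for (ii) and (v); the remaining constraints have slack.

(ii) and (v)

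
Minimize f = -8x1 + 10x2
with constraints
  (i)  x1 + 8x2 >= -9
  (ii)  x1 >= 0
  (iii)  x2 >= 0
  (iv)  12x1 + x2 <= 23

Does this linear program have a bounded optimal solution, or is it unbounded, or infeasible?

bounded optimum

Corner points and f = -8x1 + 10x2:
  (0, 0) → f = 0
  (0, 23) → f = 230
  (23/12, 0) → f = -46/3
The feasible region has finitely many vertices and no improving ray; the minimum is -46/3 at (23/12, 0).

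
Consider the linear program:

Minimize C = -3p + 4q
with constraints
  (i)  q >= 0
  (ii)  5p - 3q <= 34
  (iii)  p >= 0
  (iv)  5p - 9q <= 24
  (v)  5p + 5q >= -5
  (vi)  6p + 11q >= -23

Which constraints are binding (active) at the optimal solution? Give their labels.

(ii) and (iv)

Vertices and C = -3p + 4q:
  (0, 0) → C = 0
  (24/5, 0) → C = -72/5
  (39/5, 5/3) → C = -251/15
The feasible region is unbounded (it extends along (0, 1), (3, 5)), but C strictly increases along every unbounded feasible direction, so there is no improving ray and the minimum is attained at a vertex.

The minimum is at (39/5, 5/3). Substituting into each constraint, equality holds for (ii) and (iv); the remaining constraints have slack.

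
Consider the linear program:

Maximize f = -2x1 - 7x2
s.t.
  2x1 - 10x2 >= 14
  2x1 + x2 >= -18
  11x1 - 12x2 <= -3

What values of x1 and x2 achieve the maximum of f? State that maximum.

x1 = -219/35, x2 = -192/35, maximum f = 1782/35

Extreme points and f = -2x1 - 7x2:
  (-83/11, -32/11) → f = 390/11
  (-99/43, -80/43) → f = 758/43
  (-219/35, -192/35) → f = 1782/35

At the optimal vertex, 2x1 + x2 = -18 and 11x1 - 12x2 = -3.
Solving simultaneously gives x1 = -219/35, x2 = -192/35.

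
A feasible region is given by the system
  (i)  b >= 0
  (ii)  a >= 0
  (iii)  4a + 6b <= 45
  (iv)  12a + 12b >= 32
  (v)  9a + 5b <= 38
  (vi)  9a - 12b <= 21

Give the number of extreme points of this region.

5

Of the 15 pairwise boundary intersections, those satisfying every inequality are:
  (0, 15/2)
  (0, 8/3)
  (3/34, 253/34)
  (53/21, 1/7)
  (11/3, 1)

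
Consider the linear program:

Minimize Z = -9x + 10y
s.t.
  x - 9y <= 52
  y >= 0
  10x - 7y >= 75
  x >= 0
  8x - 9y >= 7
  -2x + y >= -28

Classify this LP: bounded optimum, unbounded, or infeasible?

bounded optimum

Feasible corners and Z = -9x + 10y:
  (15/2, 0) → Z = -135/2
  (14, 0) → Z = -126
  (313/17, 265/17) → Z = -167/17
  (49/2, 21) → Z = -21/2
The feasible region has finitely many vertices and no improving ray; the minimum is -126 at (14, 0).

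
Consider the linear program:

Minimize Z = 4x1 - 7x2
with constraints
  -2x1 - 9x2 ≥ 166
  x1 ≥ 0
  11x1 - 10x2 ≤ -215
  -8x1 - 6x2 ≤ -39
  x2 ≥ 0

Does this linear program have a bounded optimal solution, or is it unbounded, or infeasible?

The boundaries x1 = 0 and 11x1 - 10x2 = -215 meet at (0, 43/2), but that point violates -2x1 - 9x2 ≥ 166. Every candidate vertex is excluded by some other constraint, so the feasible region is empty.

infeasible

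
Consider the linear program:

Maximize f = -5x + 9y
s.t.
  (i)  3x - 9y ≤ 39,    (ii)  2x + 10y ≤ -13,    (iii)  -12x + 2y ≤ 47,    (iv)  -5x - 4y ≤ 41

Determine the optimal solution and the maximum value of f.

x = -4, y = -1/2, maximum f = 31/2

Feasible corners and f = -5x + 9y:
  (91/16, -39/16) → f = -403/8
  (-71/19, -106/19) → f = -599/19
  (-4, -1/2) → f = 31/2
  (-135/29, -257/58) → f = -963/58

At the optimal vertex, 2x + 10y = -13 and -12x + 2y = 47.
Solving simultaneously gives x = -4, y = -1/2.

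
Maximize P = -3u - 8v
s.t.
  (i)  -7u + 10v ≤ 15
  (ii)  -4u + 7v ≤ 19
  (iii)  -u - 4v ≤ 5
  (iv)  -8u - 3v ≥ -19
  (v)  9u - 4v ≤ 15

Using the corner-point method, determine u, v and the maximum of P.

Feasible corners and P = -3u - 8v:
  (-55/19, -10/19) → P = 245/19
  (145/101, 253/101) → P = -2459/101
  (1, -3/2) → P = 9
  (121/59, 51/59) → P = -771/59

u = -55/19, v = -10/19, maximum P = 245/19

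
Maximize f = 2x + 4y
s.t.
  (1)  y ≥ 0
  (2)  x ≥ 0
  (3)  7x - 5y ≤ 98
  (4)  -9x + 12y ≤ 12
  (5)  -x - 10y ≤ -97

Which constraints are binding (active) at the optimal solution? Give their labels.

(3) and (4)

Vertices and f = 2x + 4y:
  (412/13, 322/13) → f = 2112/13
  (293/15, 581/75) → f = 5254/75
  (174/17, 295/34) → f = 938/17

The maximum is at (412/13, 322/13). Substituting into each constraint, equality holds for (3) and (4); the remaining constraints have slack.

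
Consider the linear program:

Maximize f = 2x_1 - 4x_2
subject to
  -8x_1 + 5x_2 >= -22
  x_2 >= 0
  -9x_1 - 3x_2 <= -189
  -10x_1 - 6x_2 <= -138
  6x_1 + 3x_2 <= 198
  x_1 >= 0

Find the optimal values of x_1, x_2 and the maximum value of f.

x_1 = 337/23, x_2 = 438/23, maximum f = -1078/23

Corner points and f = 2x_1 - 4x_2:
  (337/23, 438/23) → f = -1078/23
  (176/9, 242/9) → f = -616/9
  (0, 63) → f = -252
  (0, 66) → f = -264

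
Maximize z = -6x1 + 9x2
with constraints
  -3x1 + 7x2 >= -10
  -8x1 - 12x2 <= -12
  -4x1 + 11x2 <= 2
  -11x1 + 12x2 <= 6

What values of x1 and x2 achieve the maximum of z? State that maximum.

x1 = 27/34, x2 = 8/17, maximum z = -9/17

Extreme points and z = -6x1 + 9x2:
  (51/23, -11/23) → z = -405/23
  (124/5, 46/5) → z = -66
  (27/34, 8/17) → z = -9/17

The optimum lies where -8x1 - 12x2 = -12 and -4x1 + 11x2 = 2.
Solving simultaneously gives x1 = 27/34, x2 = 8/17.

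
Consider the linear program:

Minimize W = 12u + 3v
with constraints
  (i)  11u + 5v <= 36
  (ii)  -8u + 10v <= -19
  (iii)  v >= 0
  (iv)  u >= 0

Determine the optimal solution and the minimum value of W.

u = 19/8, v = 0, minimum W = 57/2

Extreme points and W = 12u + 3v:
  (91/30, 79/150) → W = 1899/50
  (36/11, 0) → W = 432/11
  (19/8, 0) → W = 57/2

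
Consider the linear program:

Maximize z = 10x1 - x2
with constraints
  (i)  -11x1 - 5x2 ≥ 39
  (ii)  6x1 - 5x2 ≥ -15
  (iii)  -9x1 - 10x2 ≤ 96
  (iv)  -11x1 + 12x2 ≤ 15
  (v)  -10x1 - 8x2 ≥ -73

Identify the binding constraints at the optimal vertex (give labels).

Feasible corners and z = 10x1 - x2:
  (18/13, -141/13) → z = 321/13
  (-543/187, -24/17) → z = -5166/187
  (-651/109, -921/218) → z = -111/2

The maximum is at (18/13, -141/13). Substituting into each constraint, equality holds for (i) and (iii); the remaining constraints have slack.

(i) and (iii)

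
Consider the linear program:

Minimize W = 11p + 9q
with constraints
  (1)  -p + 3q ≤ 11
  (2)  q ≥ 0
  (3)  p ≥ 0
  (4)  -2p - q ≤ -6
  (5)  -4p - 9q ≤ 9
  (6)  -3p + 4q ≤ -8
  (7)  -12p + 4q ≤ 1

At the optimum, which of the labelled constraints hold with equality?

(2) and (4)

Corner points and W = 11p + 9q:
  (68/5, 41/5) → W = 1117/5
  (3, 0) → W = 33
  (32/11, 2/11) → W = 370/11
The feasible region is unbounded (it extends along (3, 1), (1, 0)), but W strictly increases along every unbounded feasible direction, so there is no improving ray and the minimum is attained at a vertex.

The minimum is at (3, 0). Substituting into each constraint, equality holds for (2) and (4); the remaining constraints have slack.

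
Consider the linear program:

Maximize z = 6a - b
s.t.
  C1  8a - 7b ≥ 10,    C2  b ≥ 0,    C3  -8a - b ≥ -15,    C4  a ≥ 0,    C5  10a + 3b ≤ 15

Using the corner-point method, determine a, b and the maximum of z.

At the optimal vertex, b = 0 and 10a + 3b = 15.
Solving simultaneously gives a = 3/2, b = 0.

a = 3/2, b = 0, maximum z = 9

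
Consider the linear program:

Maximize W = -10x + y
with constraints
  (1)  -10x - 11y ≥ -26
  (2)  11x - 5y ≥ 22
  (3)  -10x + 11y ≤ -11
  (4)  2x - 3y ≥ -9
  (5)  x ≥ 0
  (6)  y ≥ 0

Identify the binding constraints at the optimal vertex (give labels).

(2) and (6)

Corner points and W = -10x + y:
  (124/57, 22/57) → W = -406/19
  (13/5, 0) → W = -26
  (2, 0) → W = -20

The maximum is at (2, 0). Substituting into each constraint, equality holds for (2) and (6); the remaining constraints have slack.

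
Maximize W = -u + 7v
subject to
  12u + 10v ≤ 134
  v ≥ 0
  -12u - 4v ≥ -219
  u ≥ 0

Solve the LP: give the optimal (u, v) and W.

Corner points and W = -u + 7v:
  (67/6, 0) → W = -67/6
  (0, 67/5) → W = 469/5
  (0, 0) → W = 0

The optimum lies where 12u + 10v = 134 and u = 0.
Solving simultaneously gives u = 0, v = 67/5.

u = 0, v = 67/5, maximum W = 469/5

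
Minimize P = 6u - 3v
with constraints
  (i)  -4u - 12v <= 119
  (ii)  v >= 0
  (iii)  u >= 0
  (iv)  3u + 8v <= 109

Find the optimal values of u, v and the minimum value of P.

u = 0, v = 109/8, minimum P = -327/8

Corner points and P = 6u - 3v:
  (0, 0) → P = 0
  (109/3, 0) → P = 218
  (0, 109/8) → P = -327/8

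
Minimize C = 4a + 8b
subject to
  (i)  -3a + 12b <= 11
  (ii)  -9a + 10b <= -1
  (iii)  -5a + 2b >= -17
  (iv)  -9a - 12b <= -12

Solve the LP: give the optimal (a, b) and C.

a = 38/13, b = -31/26, minimum C = 28/13

Corner points and C = 4a + 8b:
  (61/39, 17/13) → C = 652/39
  (113/27, 53/27) → C = 292/9
  (2/3, 1/2) → C = 20/3
  (38/13, -31/26) → C = 28/13

At the optimal vertex, -5a + 2b = -17 and -9a - 12b = -12.
Solving simultaneously gives a = 38/13, b = -31/26.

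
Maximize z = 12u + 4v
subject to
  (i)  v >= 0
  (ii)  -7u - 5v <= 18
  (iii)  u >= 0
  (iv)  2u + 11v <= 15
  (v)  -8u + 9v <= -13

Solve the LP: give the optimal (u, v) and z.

u = 15/2, v = 0, maximum z = 90

Feasible corners and z = 12u + 4v:
  (15/2, 0) → z = 90
  (13/8, 0) → z = 39/2
  (139/53, 47/53) → z = 1856/53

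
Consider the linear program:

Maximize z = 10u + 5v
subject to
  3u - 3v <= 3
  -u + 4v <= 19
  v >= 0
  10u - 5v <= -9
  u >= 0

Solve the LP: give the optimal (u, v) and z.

Corner points and z = 10u + 5v:
  (59/35, 181/35) → z = 299/7
  (0, 19/4) → z = 95/4
  (0, 9/5) → z = 9

u = 59/35, v = 181/35, maximum z = 299/7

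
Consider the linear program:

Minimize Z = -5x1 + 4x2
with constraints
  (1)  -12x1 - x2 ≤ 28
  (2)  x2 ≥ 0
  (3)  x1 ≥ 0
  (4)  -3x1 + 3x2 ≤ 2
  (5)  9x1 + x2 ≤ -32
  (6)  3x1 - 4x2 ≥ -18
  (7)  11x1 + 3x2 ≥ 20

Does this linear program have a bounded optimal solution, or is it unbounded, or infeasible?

The boundaries x2 = 0 and 11x1 + 3x2 = 20 meet at (20/11, 0), but that point violates 9x1 + x2 ≤ -32. Every candidate vertex is excluded by some other constraint, so the feasible region is empty.

infeasible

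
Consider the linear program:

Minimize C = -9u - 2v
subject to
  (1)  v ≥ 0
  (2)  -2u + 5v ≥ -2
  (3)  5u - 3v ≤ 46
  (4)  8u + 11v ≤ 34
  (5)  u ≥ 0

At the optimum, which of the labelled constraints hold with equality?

Corner points and C = -9u - 2v:
  (1, 0) → C = -9
  (0, 0) → C = 0
  (96/31, 26/31) → C = -916/31
  (0, 34/11) → C = -68/11

The minimum is at (96/31, 26/31). Substituting into each constraint, equality holds for (2) and (4); the remaining constraints have slack.

(2) and (4)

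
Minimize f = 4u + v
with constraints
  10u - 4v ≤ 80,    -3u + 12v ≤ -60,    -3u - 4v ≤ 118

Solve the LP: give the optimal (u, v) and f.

u = -49/2, v = -89/8, minimum f = -873/8

Extreme points and f = 4u + v:
  (20/3, -10/3) → f = 70/3
  (-38/13, -355/13) → f = -39
  (-49/2, -89/8) → f = -873/8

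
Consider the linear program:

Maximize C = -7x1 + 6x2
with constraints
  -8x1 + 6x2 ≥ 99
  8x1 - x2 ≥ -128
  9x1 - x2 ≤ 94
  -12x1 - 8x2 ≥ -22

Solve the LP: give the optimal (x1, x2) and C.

Corner points and C = -7x1 + 6x2:
  (-669/40, -29/5) → C = 3291/40
  (-165/34, 341/34) → C = 3201/34
  (-501/38, 428/19) → C = 8643/38

x1 = -501/38, x2 = 428/19, maximum C = 8643/38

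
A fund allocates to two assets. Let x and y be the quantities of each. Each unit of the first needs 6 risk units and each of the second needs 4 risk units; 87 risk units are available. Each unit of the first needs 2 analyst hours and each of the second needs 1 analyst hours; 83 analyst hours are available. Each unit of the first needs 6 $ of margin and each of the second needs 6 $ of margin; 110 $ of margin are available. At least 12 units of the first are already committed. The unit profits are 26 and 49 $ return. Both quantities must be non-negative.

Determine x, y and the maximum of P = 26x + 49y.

x = 12, y = 15/4, maximum P = 1983/4

Extreme points and P = 26x + 49y:
  (29/2, 0) → P = 377
  (12, 0) → P = 312
  (12, 15/4) → P = 1983/4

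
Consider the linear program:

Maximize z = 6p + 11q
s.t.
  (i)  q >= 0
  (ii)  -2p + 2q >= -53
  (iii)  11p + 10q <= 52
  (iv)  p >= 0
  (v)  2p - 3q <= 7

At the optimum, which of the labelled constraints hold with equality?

Feasible corners and z = 6p + 11q:
  (0, 0) → z = 0
  (7/2, 0) → z = 21
  (0, 26/5) → z = 286/5
  (226/53, 27/53) → z = 1653/53

The maximum is at (0, 26/5). Substituting into each constraint, equality holds for (iii) and (iv); the remaining constraints have slack.

(iii) and (iv)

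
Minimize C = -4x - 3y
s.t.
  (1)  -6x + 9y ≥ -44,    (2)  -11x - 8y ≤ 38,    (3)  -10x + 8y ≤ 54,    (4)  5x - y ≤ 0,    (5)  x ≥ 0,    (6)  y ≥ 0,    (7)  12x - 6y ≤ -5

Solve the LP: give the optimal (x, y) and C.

x = 9/5, y = 9, minimum C = -171/5

Extreme points and C = -4x - 3y:
  (9/5, 9) → C = -171/5
  (0, 27/4) → C = -81/4
  (5/18, 25/18) → C = -95/18
  (0, 5/6) → C = -5/2

The binding constraints are -10x + 8y = 54 and 5x - y = 0.
Solving simultaneously gives x = 9/5, y = 9.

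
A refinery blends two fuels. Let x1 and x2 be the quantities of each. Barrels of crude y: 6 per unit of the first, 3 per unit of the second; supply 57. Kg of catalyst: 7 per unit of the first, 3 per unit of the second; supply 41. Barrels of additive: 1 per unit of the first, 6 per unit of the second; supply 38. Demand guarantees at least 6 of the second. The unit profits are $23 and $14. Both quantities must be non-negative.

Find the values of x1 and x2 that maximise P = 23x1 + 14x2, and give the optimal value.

x1 = 2, x2 = 6, maximum P = 130

The binding constraints are x1 + 6x2 = 38 and x2 = 6.
Solving simultaneously gives x1 = 2, x2 = 6.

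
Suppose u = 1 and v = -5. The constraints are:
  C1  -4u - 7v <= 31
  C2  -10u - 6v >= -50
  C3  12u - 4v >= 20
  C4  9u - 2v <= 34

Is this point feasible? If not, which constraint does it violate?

C1: 31 ≤ 31 ✓
C2: 20 ≥ -50 ✓
C3: 32 ≥ 20 ✓
C4: 19 ≤ 34 ✓

feasible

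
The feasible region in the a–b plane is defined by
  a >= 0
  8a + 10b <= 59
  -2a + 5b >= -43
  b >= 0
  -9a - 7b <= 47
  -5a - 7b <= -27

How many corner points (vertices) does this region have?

Pairwise boundary intersections that survive every other constraint:
  (0, 59/10)
  (0, 27/7)
  (59/8, 0)
  (27/5, 0)

4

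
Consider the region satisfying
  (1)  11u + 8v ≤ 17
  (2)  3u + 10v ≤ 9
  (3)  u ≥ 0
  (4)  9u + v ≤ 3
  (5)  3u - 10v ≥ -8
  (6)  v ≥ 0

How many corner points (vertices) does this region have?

5

Intersecting each pair of boundary lines and keeping only the points that satisfy every inequality leaves:
  (7/29, 24/29)
  (1/6, 17/20)
  (0, 4/5)
  (0, 0)
  (1/3, 0)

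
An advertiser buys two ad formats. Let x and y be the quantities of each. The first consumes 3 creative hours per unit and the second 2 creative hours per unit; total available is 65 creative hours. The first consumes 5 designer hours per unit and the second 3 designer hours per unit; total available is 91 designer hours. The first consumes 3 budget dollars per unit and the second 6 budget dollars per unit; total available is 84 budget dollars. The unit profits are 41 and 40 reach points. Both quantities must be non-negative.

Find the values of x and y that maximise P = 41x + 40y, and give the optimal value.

x = 14, y = 7, maximum P = 854

Feasible corners and P = 41x + 40y:
  (0, 0) → P = 0
  (0, 14) → P = 560
  (91/5, 0) → P = 3731/5
  (14, 7) → P = 854

The optimum lies where 5x + 3y = 91 and 3x + 6y = 84.
Solving simultaneously gives x = 14, y = 7.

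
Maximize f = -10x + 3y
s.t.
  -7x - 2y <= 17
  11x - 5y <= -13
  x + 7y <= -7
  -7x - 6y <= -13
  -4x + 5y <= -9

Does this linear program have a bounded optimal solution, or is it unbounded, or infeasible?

infeasible

The boundaries x + 7y = -7 and -7x - 6y = -13 meet at (133/43, -62/43), but that point violates 11x - 5y ≤ -13. Every candidate vertex is excluded by some other constraint, so the feasible region is empty.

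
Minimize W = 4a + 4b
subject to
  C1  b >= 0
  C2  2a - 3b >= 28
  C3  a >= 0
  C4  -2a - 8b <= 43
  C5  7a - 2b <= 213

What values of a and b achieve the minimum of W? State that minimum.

a = 14, b = 0, minimum W = 56

Feasible corners and W = 4a + 4b:
  (14, 0) → W = 56
  (213/7, 0) → W = 852/7
  (583/17, 230/17) → W = 3252/17

At the optimal vertex, b = 0 and 2a - 3b = 28.
Solving simultaneously gives a = 14, b = 0.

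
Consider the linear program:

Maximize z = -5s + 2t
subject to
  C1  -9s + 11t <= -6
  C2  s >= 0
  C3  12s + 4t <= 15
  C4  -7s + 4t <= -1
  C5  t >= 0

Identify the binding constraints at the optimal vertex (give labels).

Vertices and z = -5s + 2t:
  (9/8, 3/8) → z = -39/8
  (2/3, 0) → z = -10/3
  (5/4, 0) → z = -25/4

The maximum is at (2/3, 0). Substituting into each constraint, equality holds for C1 and C5; the remaining constraints have slack.

C1 and C5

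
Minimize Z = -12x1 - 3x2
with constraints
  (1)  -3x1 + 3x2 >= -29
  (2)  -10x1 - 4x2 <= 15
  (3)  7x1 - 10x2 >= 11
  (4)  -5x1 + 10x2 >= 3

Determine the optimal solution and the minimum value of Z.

x1 = 257/9, x2 = 170/9, minimum Z = -1198/3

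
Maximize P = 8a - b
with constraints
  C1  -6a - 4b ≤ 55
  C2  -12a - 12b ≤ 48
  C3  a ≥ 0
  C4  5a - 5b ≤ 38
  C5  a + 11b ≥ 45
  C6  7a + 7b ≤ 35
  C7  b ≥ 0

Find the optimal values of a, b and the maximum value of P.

a = 1, b = 4, maximum P = 4

The optimum lies where a + 11b = 45 and 7a + 7b = 35.
Solving simultaneously gives a = 1, b = 4.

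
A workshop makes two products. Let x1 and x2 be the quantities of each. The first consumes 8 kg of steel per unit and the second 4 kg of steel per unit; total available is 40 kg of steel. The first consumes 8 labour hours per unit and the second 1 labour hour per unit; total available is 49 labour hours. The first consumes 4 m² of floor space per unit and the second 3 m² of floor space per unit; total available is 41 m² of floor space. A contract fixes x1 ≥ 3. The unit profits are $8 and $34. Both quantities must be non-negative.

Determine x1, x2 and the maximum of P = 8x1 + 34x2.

x1 = 3, x2 = 4, maximum P = 160

The binding constraints are 8x1 + 4x2 = 40 and x1 = 3.
Solving simultaneously gives x1 = 3, x2 = 4.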